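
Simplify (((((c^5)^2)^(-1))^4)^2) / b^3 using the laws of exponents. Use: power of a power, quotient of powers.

(((((c^5)^2)^(-1))^4)^2) / b^3
= ((((c^5)^2)^(-1))^8) / b^3    [power of a power]
= (((c^5)^2)^(-8)) / b^3    [power of a power]
= ((c^5)^(-16)) / b^3    [power of a power]
= c^(-80) / b^3    [power of a power]
= b^(-3)·c^(-80)    [quotient of powers]

b^(-3)·c^(-80)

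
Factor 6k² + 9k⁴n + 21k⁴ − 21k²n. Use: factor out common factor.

6k² + 9k⁴n + 21k⁴ − 21k²n
= 3(2k² + 3k⁴n + 7k⁴ − 7k²n)    [factor out 3]
= 3k²(2 + 3k²n + 7k² − 7n)    [factor out k²]

3k²(2 + 3k²n + 7k² − 7n)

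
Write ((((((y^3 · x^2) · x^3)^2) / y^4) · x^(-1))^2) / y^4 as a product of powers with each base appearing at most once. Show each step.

((((((y^3 · x^2) · x^3)^2) / y^4) · x^(-1))^2) / y^4
= ((((((y^3 · x^2) · x^3)^2) / y^4)^2) · ((x^(-1))^2)) / y^4    [power of a product]
= ((((((y^3 · x^2) · x^3)^2)^2) / ((y^4)^2)) · ((x^(-1))^2)) / y^4    [power of a quotient]
= (((((y^3 · x^2) · x^3)^4) / ((y^4)^2)) · ((x^(-1))^2)) / y^4    [power of a power]
= (((((y^3 · x^2)^4) · ((x^3)^4)) / ((y^4)^2)) · ((x^(-1))^2)) / y^4    [power of a product]
= ((((((y^3)^4) · ((x^2)^4)) · ((x^3)^4)) / ((y^4)^2)) · ((x^(-1))^2)) / y^4    [power of a product]
= ((((y^12 · ((x^2)^4)) · ((x^3)^4)) / ((y^4)^2)) · ((x^(-1))^2)) / y^4    [power of a power]
= ((((y^12 · x^8) · ((x^3)^4)) / ((y^4)^2)) · ((x^(-1))^2)) / y^4    [power of a power]
= ((((y^12 · x^8) · x^12) / ((y^4)^2)) · ((x^(-1))^2)) / y^4    [power of a power]
= ((((y^12 · x^8) · x^12) / y^8) · ((x^(-1))^2)) / y^4    [power of a power]
= ((((y^12 · x^8) · x^12) / y^8) · x^(-2)) / y^4    [power of a power]
= x^18    [quotient of powers; product of powers]

x^18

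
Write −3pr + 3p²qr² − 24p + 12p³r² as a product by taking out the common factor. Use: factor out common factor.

−3pr + 3p²qr² − 24p + 12p³r²
= 3(−pr + p²qr² − 8p + 4p³r²)    [factor out 3]
= 3p(−r + pqr² − 8 + 4p²r²)    [factor out p]

3p(−r + pqr² − 8 + 4p²r²)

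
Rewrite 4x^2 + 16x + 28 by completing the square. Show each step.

4x^2 + 16x + 28
= 4(x^2 + 4x) + 28    [factor out 4 from the x-terms]
= 4(x^2 + 4x + 4 − 4) + 28    [add and subtract 4 inside the bracket]
= 4(x + 2)^2 − 16 + 28    [perfect-square identity]
= 4(x + 2)^2 + 12    [combine constants]

4(x + 2)^2 + 12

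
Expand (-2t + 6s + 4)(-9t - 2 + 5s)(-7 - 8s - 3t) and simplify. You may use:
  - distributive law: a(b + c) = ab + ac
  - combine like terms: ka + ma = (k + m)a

(-2t + 6s + 4)(-9t - 2 + 5s)(-7 - 8s - 3t)
= (18t^2 + 4t - 10st - 54st - 12s + 30s^2 - 36t - 8 + 20s)(-7 - 8s - 3t)    [distributive law]
= (18t^2 - 32t - 64st + 8s + 30s^2 - 8)(-7 - 8s - 3t)    [combine like terms]
= -126t^2 - 144st^2 - 54t^3 + 224t + 256st + 96t^2 + 448st + 512s^2t + 192st^2 - 56s - 64s^2 - 24st - 210s^2 - 240s^3 - 90s^2t + 56 + 64s + 24t    [distributive law]
= -30t^2 + 48st^2 - 54t^3 + 248t + 680st + 422s^2t + 8s - 274s^2 - 240s^3 + 56    [combine like terms]

-30t^2 + 48st^2 - 54t^3 + 248t + 680st + 422s^2t + 8s - 274s^2 - 240s^3 + 56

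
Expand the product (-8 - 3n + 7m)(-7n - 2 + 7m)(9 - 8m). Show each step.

558n - 1126mn + 144 - 758m + 1001m^2 + 189n^2 - 168mn^2 + 560m^2n - 392m^3

(-8 - 3n + 7m)(-7n - 2 + 7m)(9 - 8m)
= (56n + 16 - 56m + 21n^2 + 6n - 21mn - 49mn - 14m + 49m^2)(9 - 8m)    [distributive law]
= (62n + 16 - 70m + 21n^2 - 70mn + 49m^2)(9 - 8m)    [combine like terms]
= 558n - 496mn + 144 - 128m - 630m + 560m^2 + 189n^2 - 168mn^2 - 630mn + 560m^2n + 441m^2 - 392m^3    [distributive law]
= 558n - 1126mn + 144 - 758m + 1001m^2 + 189n^2 - 168mn^2 + 560m^2n - 392m^3    [combine like terms]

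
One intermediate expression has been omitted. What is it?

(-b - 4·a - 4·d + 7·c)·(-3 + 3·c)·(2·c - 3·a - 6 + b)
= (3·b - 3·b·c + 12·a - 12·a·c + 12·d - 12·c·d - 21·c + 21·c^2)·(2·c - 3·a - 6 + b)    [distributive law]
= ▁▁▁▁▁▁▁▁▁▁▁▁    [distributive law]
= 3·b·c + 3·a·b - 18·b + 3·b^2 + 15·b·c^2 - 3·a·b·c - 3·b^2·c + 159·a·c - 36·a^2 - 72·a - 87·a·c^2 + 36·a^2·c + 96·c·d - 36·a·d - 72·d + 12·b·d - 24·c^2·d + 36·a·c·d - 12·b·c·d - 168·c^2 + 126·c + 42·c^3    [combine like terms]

Applying distributive law to the line above:

6·b·c - 9·a·b - 18·b + 3·b^2 - 6·b·c^2 + 9·a·b·c + 18·b·c - 3·b^2·c + 24·a·c - 36·a^2 - 72·a + 12·a·b - 24·a·c^2 + 36·a^2·c + 72·a·c - 12·a·b·c + 24·c·d - 36·a·d - 72·d + 12·b·d - 24·c^2·d + 36·a·c·d + 72·c·d - 12·b·c·d - 42·c^2 + 63·a·c + 126·c - 21·b·c + 42·c^3 - 63·a·c^2 - 126·c^2 + 21·b·c^2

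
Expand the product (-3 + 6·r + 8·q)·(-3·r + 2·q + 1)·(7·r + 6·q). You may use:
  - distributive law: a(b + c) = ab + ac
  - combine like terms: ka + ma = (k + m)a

(-3 + 6·r + 8·q)·(-3·r + 2·q + 1)·(7·r + 6·q)
= (9·r - 6·q - 3 - 18·r² + 12·q·r + 6·r - 24·q·r + 16·q² + 8·q)·(7·r + 6·q)    [distributive law]
= (15·r + 2·q - 3 - 18·r² - 12·q·r + 16·q²)·(7·r + 6·q)    [combine like terms]
= 105·r² + 90·q·r + 14·q·r + 12·q² - 21·r - 18·q - 126·r³ - 108·q·r² - 84·q·r² - 72·q²·r + 112·q²·r + 96·q³    [distributive law]
= 105·r² + 104·q·r + 12·q² - 21·r - 18·q - 126·r³ - 192·q·r² + 40·q²·r + 96·q³    [combine like terms]

105·r² + 104·q·r + 12·q² - 21·r - 18·q - 126·r³ - 192·q·r² + 40·q²·r + 96·q³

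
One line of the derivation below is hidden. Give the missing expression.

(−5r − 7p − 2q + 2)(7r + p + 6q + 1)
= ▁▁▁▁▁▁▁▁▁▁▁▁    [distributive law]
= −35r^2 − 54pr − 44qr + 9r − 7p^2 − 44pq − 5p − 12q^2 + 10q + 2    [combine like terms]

Applying distributive law to the line above:

−35r^2 − 5pr − 30qr − 5r − 49pr − 7p^2 − 42pq − 7p − 14qr − 2pq − 12q^2 − 2q + 14r + 2p + 12q + 2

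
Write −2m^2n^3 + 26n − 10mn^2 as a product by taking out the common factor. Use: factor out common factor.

−2m^2n^3 + 26n − 10mn^2
= 2(−m^2n^3 + 13n − 5mn^2)    [factor out 2]
= 2n(−m^2n^2 + 13 − 5mn)    [factor out n]

2n(−m^2n^2 + 13 − 5mn)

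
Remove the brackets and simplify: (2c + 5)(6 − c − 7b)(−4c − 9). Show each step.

(2c + 5)(6 − c − 7b)(−4c − 9)
= (12c − 2c² − 14bc + 30 − 5c − 35b)(−4c − 9)    [distributive law]
= (7c − 2c² − 14bc + 30 − 35b)(−4c − 9)    [combine like terms]
= −28c² − 63c + 8c³ + 18c² + 56bc² + 126bc − 120c − 270 + 140bc + 315b    [distributive law]
= −10c² − 183c + 8c³ + 56bc² + 266bc − 270 + 315b    [combine like terms]

−10c² − 183c + 8c³ + 56bc² + 266bc − 270 + 315b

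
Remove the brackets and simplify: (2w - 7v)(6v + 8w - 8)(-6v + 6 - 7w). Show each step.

(2w - 7v)(6v + 8w - 8)(-6v + 6 - 7w)
= (12vw + 16w^2 - 16w - 42v^2 - 56vw + 56v)(-6v + 6 - 7w)    [distributive law]
= (-44vw + 16w^2 - 16w - 42v^2 + 56v)(-6v + 6 - 7w)    [combine like terms]
= 264v^2w - 264vw + 308vw^2 - 96vw^2 + 96w^2 - 112w^3 + 96vw - 96w + 112w^2 + 252v^3 - 252v^2 + 294v^2w - 336v^2 + 336v - 392vw    [distributive law]
= 558v^2w - 560vw + 212vw^2 + 208w^2 - 112w^3 - 96w + 252v^3 - 588v^2 + 336v    [combine like terms]

558v^2w - 560vw + 212vw^2 + 208w^2 - 112w^3 - 96w + 252v^3 - 588v^2 + 336v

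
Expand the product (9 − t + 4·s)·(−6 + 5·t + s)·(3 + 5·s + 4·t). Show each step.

(9 − t + 4·s)·(−6 + 5·t + s)·(3 + 5·s + 4·t)
= (−54 + 45·t + 9·s + 6·t − 5·t^2 − s·t − 24·s + 20·s·t + 4·s^2)·(3 + 5·s + 4·t)    [distributive law]
= (−54 + 51·t − 15·s − 5·t^2 + 19·s·t + 4·s^2)·(3 + 5·s + 4·t)    [combine like terms]
= −162 − 270·s − 216·t + 153·t + 255·s·t + 204·t^2 − 45·s − 75·s^2 − 60·s·t − 15·t^2 − 25·s·t^2 − 20·t^3 + 57·s·t + 95·s^2·t + 76·s·t^2 + 12·s^2 + 20·s^3 + 16·s^2·t    [distributive law]
= −162 − 315·s − 63·t + 252·s·t + 189·t^2 − 63·s^2 + 51·s·t^2 − 20·t^3 + 111·s^2·t + 20·s^3    [combine like terms]

−162 − 315·s − 63·t + 252·s·t + 189·t^2 − 63·s^2 + 51·s·t^2 − 20·t^3 + 111·s^2·t + 20·s^3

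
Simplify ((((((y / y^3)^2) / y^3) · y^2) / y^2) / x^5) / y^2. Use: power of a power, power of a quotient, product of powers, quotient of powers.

x^(-5)y^(-9)

((((((y / y^3)^2) / y^3) · y^2) / y^2) / x^5) / y^2
= ((((((y^2) / ((y^3)^2)) / y^3) · y^2) / y^2) / x^5) / y^2    [power of a quotient]
= (((((y^2 / y^6) / y^3) · y^2) / y^2) / x^5) / y^2    [power of a power]
= ((((y^(-4) / y^3) · y^2) / y^2) / x^5) / y^2    [quotient of powers]
= (((y^(-7) · y^2) / y^2) / x^5) / y^2    [quotient of powers]
= ((y^(-5) / y^2) / x^5) / y^2    [product of powers]
= (y^(-7) / x^5) / y^2    [quotient of powers]
= x^(-5)y^(-9)    [quotient of powers]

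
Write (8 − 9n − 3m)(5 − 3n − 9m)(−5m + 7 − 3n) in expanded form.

−809m + 280 − 603n + 1236mn + 396n^2 + 624m^2 − 405mn^2 − 81n^3 − 531m^2n − 135m^3

(8 − 9n − 3m)(5 − 3n − 9m)(−5m + 7 − 3n)
= (40 − 24n − 72m − 45n + 27n^2 + 81mn − 15m + 9mn + 27m^2)(−5m + 7 − 3n)    [distributive law]
= (40 − 69n − 87m + 27n^2 + 90mn + 27m^2)(−5m + 7 − 3n)    [combine like terms]
= −200m + 280 − 120n + 345mn − 483n + 207n^2 + 435m^2 − 609m + 261mn − 135mn^2 + 189n^2 − 81n^3 − 450m^2n + 630mn − 270mn^2 − 135m^3 + 189m^2 − 81m^2n    [distributive law]
= −809m + 280 − 603n + 1236mn + 396n^2 + 624m^2 − 405mn^2 − 81n^3 − 531m^2n − 135m^3    [combine like terms]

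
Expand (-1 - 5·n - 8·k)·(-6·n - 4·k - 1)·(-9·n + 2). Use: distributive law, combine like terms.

(-1 - 5·n - 8·k)·(-6·n - 4·k - 1)·(-9·n + 2)
= (6·n + 4·k + 1 + 30·n² + 20·k·n + 5·n + 48·k·n + 32·k² + 8·k)·(-9·n + 2)    [distributive law]
= (11·n + 12·k + 1 + 30·n² + 68·k·n + 32·k²)·(-9·n + 2)    [combine like terms]
= -99·n² + 22·n - 108·k·n + 24·k - 9·n + 2 - 270·n³ + 60·n² - 612·k·n² + 136·k·n - 288·k²·n + 64·k²    [distributive law]
= -39·n² + 13·n + 28·k·n + 24·k + 2 - 270·n³ - 612·k·n² - 288·k²·n + 64·k²    [combine like terms]

-39·n² + 13·n + 28·k·n + 24·k + 2 - 270·n³ - 612·k·n² - 288·k²·n + 64·k²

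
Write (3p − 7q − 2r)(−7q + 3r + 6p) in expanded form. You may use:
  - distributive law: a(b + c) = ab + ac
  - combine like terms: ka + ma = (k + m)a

(3p − 7q − 2r)(−7q + 3r + 6p)
= −21pq + 9pr + 18p^2 + 49q^2 − 21qr − 42pq + 14qr − 6r^2 − 12pr    [distributive law]
= −63pq − 3pr + 18p^2 + 49q^2 − 7qr − 6r^2    [combine like terms]

−63pq − 3pr + 18p^2 + 49q^2 − 7qr − 6r^2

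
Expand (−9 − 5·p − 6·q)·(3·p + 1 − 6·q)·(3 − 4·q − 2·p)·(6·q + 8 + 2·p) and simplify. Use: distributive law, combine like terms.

(−9 − 5·p − 6·q)·(3·p + 1 − 6·q)·(3 − 4·q − 2·p)·(6·q + 8 + 2·p)
= (−27·p − 9 + 54·q − 15·p^2 − 5·p + 30·p·q − 18·p·q − 6·q + 36·q^2)·(3 − 4·q − 2·p)·(6·q + 8 + 2·p)    [distributive law]
= (−32·p − 9 + 48·q − 15·p^2 + 12·p·q + 36·q^2)·(3 − 4·q − 2·p)·(6·q + 8 + 2·p)    [combine like terms]
= (−96·p + 128·p·q + 64·p^2 − 27 + 36·q + 18·p + 144·q − 192·q^2 − 96·p·q − 45·p^2 + 60·p^2·q + 30·p^3 + 36·p·q − 48·p·q^2 − 24·p^2·q + 108·q^2 − 144·q^3 − 72·p·q^2)·(6·q + 8 + 2·p)    [distributive law]
= (−78·p + 68·p·q + 19·p^2 − 27 + 180·q − 84·q^2 + 36·p^2·q + 30·p^3 − 120·p·q^2 − 144·q^3)·(6·q + 8 + 2·p)    [combine like terms]
= −468·p·q − 624·p − 156·p^2 + 408·p·q^2 + 544·p·q + 136·p^2·q + 114·p^2·q + 152·p^2 + 38·p^3 − 162·q − 216 − 54·p + 1080·q^2 + 1440·q + 360·p·q − 504·q^3 − 672·q^2 − 168·p·q^2 + 216·p^2·q^2 + 288·p^2·q + 72·p^3·q + 180·p^3·q + 240·p^3 + 60·p^4 − 720·p·q^3 − 960·p·q^2 − 240·p^2·q^2 − 864·q^4 − 1152·q^3 − 288·p·q^3    [distributive law]
= 436·p·q − 678·p − 4·p^2 − 720·p·q^2 + 538·p^2·q + 278·p^3 + 1278·q − 216 + 408·q^2 − 1656·q^3 − 24·p^2·q^2 + 252·p^3·q + 60·p^4 − 1008·p·q^3 − 864·q^4    [combine like terms]

436·p·q − 678·p − 4·p^2 − 720·p·q^2 + 538·p^2·q + 278·p^3 + 1278·q − 216 + 408·q^2 − 1656·q^3 − 24·p^2·q^2 + 252·p^3·q + 60·p^4 − 1008·p·q^3 − 864·q^4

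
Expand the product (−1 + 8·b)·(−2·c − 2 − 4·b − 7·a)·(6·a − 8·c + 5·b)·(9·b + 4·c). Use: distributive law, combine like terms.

(−1 + 8·b)·(−2·c − 2 − 4·b − 7·a)·(6·a − 8·c + 5·b)·(9·b + 4·c)
= (2·c + 2 + 4·b + 7·a − 16·b·c − 16·b − 32·b² − 56·a·b)·(6·a − 8·c + 5·b)·(9·b + 4·c)    [distributive law]
= (2·c + 2 − 12·b + 7·a − 16·b·c − 32·b² − 56·a·b)·(6·a − 8·c + 5·b)·(9·b + 4·c)    [combine like terms]
= (12·a·c − 16·c² + 10·b·c + 12·a − 16·c + 10·b − 72·a·b + 96·b·c − 60·b² + 42·a² − 56·a·c + 35·a·b − 96·a·b·c + 128·b·c² − 80·b²·c − 192·a·b² + 256·b²·c − 160·b³ − 336·a²·b + 448·a·b·c − 280·a·b²)·(9·b + 4·c)    [distributive law]
= (−44·a·c − 16·c² + 106·b·c + 12·a − 16·c + 10·b − 37·a·b − 60·b² + 42·a² + 352·a·b·c + 128·b·c² + 176·b²·c − 472·a·b² − 160·b³ − 336·a²·b)·(9·b + 4·c)    [combine like terms]
= −396·a·b·c − 176·a·c² − 144·b·c² − 64·c³ + 954·b²·c + 424·b·c² + 108·a·b + 48·a·c − 144·b·c − 64·c² + 90·b² + 40·b·c − 333·a·b² − 148·a·b·c − 540·b³ − 240·b²·c + 378·a²·b + 168·a²·c + 3168·a·b²·c + 1408·a·b·c² + 1152·b²·c² + 512·b·c³ + 1584·b³·c + 704·b²·c² − 4248·a·b³ − 1888·a·b²·c − 1440·b⁴ − 640·b³·c − 3024·a²·b² − 1344·a²·b·c    [distributive law]
= −544·a·b·c − 176·a·c² + 280·b·c² − 64·c³ + 714·b²·c + 108·a·b + 48·a·c − 104·b·c − 64·c² + 90·b² − 333·a·b² − 540·b³ + 378·a²·b + 168·a²·c + 1280·a·b²·c + 1408·a·b·c² + 1856·b²·c² + 512·b·c³ + 944·b³·c − 4248·a·b³ − 1440·b⁴ − 3024·a²·b² − 1344·a²·b·c    [combine like terms]

−544·a·b·c − 176·a·c² + 280·b·c² − 64·c³ + 714·b²·c + 108·a·b + 48·a·c − 104·b·c − 64·c² + 90·b² − 333·a·b² − 540·b³ + 378·a²·b + 168·a²·c + 1280·a·b²·c + 1408·a·b·c² + 1856·b²·c² + 512·b·c³ + 944·b³·c − 4248·a·b³ − 1440·b⁴ − 3024·a²·b² − 1344·a²·b·c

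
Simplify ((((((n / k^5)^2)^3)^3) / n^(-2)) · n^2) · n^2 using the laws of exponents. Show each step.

((((((n / k^5)^2)^3)^3) / n^(-2)) · n^2) · n^2
= (((((n / k^5)^2)^9) / n^(-2)) · n^2) · n^2    [power of a power]
= ((((n / k^5)^18) / n^(-2)) · n^2) · n^2    [power of a power]
= ((((n^18) / ((k^5)^18)) / n^(-2)) · n^2) · n^2    [power of a quotient]
= (((n^18 / k^90) / n^(-2)) · n^2) · n^2    [power of a power]
= k^(-90)n^24    [quotient of powers; product of powers]

k^(-90)n^24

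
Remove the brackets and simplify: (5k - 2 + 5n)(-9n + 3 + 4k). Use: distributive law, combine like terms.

(5k - 2 + 5n)(-9n + 3 + 4k)
= -45kn + 15k + 20k^2 + 18n - 6 - 8k - 45n^2 + 15n + 20kn    [distributive law]
= -25kn + 7k + 20k^2 + 33n - 6 - 45n^2    [combine like terms]

-25kn + 7k + 20k^2 + 33n - 6 - 45n^2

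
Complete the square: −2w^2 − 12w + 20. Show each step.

−2(w + 3)^2 + 38

−2w^2 − 12w + 20
= −2(w^2 + 6w) + 20    [factor out -2 from the w-terms]
= −2(w^2 + 6w + 9 − 9) + 20    [add and subtract 9 inside the bracket]
= −2(w + 3)^2 + 18 + 20    [perfect-square identity]
= −2(w + 3)^2 + 38    [combine constants]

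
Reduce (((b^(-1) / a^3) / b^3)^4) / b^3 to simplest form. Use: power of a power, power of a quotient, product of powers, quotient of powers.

a^(-12)b^(-19)

(((b^(-1) / a^3) / b^3)^4) / b^3
= (((b^(-1) / a^3)^4) / ((b^3)^4)) / b^3    [power of a quotient]
= ((((b^(-1))^4) / ((a^3)^4)) / ((b^3)^4)) / b^3    [power of a quotient]
= ((b^(-4) / ((a^3)^4)) / ((b^3)^4)) / b^3    [power of a power]
= ((b^(-4) / a^12) / ((b^3)^4)) / b^3    [power of a power]
= ((b^(-4) / a^12) / b^12) / b^3    [power of a power]
= a^(-12)b^(-19)    [quotient of powers; product of powers]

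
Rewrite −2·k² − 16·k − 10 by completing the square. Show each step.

−2(k + 4)² + 22

−2·k² − 16·k − 10
= −2(k² + 8·k) − 10    [factor out -2 from the k-terms]
= −2(k² + 8·k + 16 − 16) − 10    [add and subtract 16 inside the bracket]
= −2(k + 4)² + 32 − 10    [perfect-square identity]
= −2(k + 4)² + 22    [combine constants]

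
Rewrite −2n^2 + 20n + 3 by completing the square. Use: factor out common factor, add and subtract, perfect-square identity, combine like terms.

−2(n − 5)^2 + 53

−2n^2 + 20n + 3
= −2(n^2 − 10n) + 3    [factor out -2 from the n-terms]
= −2(n^2 − 10n + 25 − 25) + 3    [add and subtract 25 inside the bracket]
= −2(n − 5)^2 + 50 + 3    [perfect-square identity]
= −2(n − 5)^2 + 53    [combine constants]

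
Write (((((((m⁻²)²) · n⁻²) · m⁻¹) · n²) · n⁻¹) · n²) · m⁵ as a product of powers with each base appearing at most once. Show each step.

(((((((m⁻²)²) · n⁻²) · m⁻¹) · n²) · n⁻¹) · n²) · m⁵
= (((((m⁻⁴ · n⁻²) · m⁻¹) · n²) · n⁻¹) · n²) · m⁵    [power of a power]
= n    [product of powers]

n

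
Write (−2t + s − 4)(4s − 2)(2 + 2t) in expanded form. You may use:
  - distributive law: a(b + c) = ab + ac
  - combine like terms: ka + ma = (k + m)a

(−2t + s − 4)(4s − 2)(2 + 2t)
= (−8st + 4t + 4s^2 − 2s − 16s + 8)(2 + 2t)    [distributive law]
= (−8st + 4t + 4s^2 − 18s + 8)(2 + 2t)    [combine like terms]
= −16st − 16st^2 + 8t + 8t^2 + 8s^2 + 8s^2t − 36s − 36st + 16 + 16t    [distributive law]
= −52st − 16st^2 + 24t + 8t^2 + 8s^2 + 8s^2t − 36s + 16    [combine like terms]

−52st − 16st^2 + 24t + 8t^2 + 8s^2 + 8s^2t − 36s + 16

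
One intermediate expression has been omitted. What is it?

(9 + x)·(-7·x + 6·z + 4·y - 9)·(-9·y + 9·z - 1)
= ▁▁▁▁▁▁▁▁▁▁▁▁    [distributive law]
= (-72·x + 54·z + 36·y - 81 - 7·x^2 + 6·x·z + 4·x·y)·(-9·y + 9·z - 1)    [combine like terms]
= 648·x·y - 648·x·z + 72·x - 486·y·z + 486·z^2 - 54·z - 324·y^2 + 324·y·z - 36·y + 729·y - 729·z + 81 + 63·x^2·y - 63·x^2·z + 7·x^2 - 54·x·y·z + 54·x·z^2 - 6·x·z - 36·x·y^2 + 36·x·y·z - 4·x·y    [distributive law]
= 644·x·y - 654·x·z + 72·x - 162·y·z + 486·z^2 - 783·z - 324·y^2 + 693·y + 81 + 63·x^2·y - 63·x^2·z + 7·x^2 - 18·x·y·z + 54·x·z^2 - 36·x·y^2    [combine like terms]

After distributive law, the bracketed line is:

(-63·x + 54·z + 36·y - 81 - 7·x^2 + 6·x·z + 4·x·y - 9·x)·(-9·y + 9·z - 1)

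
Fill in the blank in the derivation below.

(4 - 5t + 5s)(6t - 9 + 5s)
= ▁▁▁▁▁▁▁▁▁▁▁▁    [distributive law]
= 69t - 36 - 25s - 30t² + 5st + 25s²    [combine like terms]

Applying distributive law to the line above:

24t - 36 + 20s - 30t² + 45t - 25st + 30st - 45s + 25s²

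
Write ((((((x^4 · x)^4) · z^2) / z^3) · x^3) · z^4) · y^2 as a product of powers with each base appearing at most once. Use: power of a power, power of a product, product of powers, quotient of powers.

((((((x^4 · x)^4) · z^2) / z^3) · x^3) · z^4) · y^2
= (((((((x^4)^4) · (x^4)) · z^2) / z^3) · x^3) · z^4) · y^2    [power of a product]
= (((((x^16 · (x^4)) · z^2) / z^3) · x^3) · z^4) · y^2    [power of a power]
= ((((x^20 · z^2) / z^3) · x^3) · z^4) · y^2    [product of powers]
= x^23y^2z^3    [quotient of powers; product of powers]

x^23y^2z^3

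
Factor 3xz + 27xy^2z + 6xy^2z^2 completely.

3xz(1 + 9y^2 + 2y^2z)

3xz + 27xy^2z + 6xy^2z^2
= 3(xz + 9xy^2z + 2xy^2z^2)    [factor out 3]
= 3xz(1 + 9y^2 + 2y^2z)    [factor out xz]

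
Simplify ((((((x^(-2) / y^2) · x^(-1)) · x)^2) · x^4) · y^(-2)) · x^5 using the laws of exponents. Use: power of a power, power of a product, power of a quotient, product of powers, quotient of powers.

x^5y^(-6)

((((((x^(-2) / y^2) · x^(-1)) · x)^2) · x^4) · y^(-2)) · x^5
= ((((((x^(-2) / y^2) · x^(-1))^2) · (x^2)) · x^4) · y^(-2)) · x^5    [power of a product]
= ((((((x^(-2) / y^2)^2) · ((x^(-1))^2)) · (x^2)) · x^4) · y^(-2)) · x^5    [power of a product]
= (((((((x^(-2))^2) / ((y^2)^2)) · ((x^(-1))^2)) · (x^2)) · x^4) · y^(-2)) · x^5    [power of a quotient]
= (((((x^(-4) / ((y^2)^2)) · ((x^(-1))^2)) · (x^2)) · x^4) · y^(-2)) · x^5    [power of a power]
= (((((x^(-4) / y^4) · ((x^(-1))^2)) · (x^2)) · x^4) · y^(-2)) · x^5    [power of a power]
= (((((x^(-4) / y^4) · x^(-2)) · (x^2)) · x^4) · y^(-2)) · x^5    [power of a power]
= x^5y^(-6)    [quotient of powers; product of powers]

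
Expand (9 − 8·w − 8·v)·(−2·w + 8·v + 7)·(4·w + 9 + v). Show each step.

(9 − 8·w − 8·v)·(−2·w + 8·v + 7)·(4·w + 9 + v)
= (−18·w + 72·v + 63 + 16·w^2 − 64·v·w − 56·w + 16·v·w − 64·v^2 − 56·v)·(4·w + 9 + v)    [distributive law]
= (−74·w + 16·v + 63 + 16·w^2 − 48·v·w − 64·v^2)·(4·w + 9 + v)    [combine like terms]
= −296·w^2 − 666·w − 74·v·w + 64·v·w + 144·v + 16·v^2 + 252·w + 567 + 63·v + 64·w^3 + 144·w^2 + 16·v·w^2 − 192·v·w^2 − 432·v·w − 48·v^2·w − 256·v^2·w − 576·v^2 − 64·v^3    [distributive law]
= −152·w^2 − 414·w − 442·v·w + 207·v − 560·v^2 + 567 + 64·w^3 − 176·v·w^2 − 304·v^2·w − 64·v^3    [combine like terms]

−152·w^2 − 414·w − 442·v·w + 207·v − 560·v^2 + 567 + 64·w^3 − 176·v·w^2 − 304·v^2·w − 64·v^3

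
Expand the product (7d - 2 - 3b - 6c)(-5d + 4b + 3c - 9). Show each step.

(7d - 2 - 3b - 6c)(-5d + 4b + 3c - 9)
= -35d^2 + 28bd + 21cd - 63d + 10d - 8b - 6c + 18 + 15bd - 12b^2 - 9bc + 27b + 30cd - 24bc - 18c^2 + 54c    [distributive law]
= -35d^2 + 43bd + 51cd - 53d + 19b + 48c + 18 - 12b^2 - 33bc - 18c^2    [combine like terms]

-35d^2 + 43bd + 51cd - 53d + 19b + 48c + 18 - 12b^2 - 33bc - 18c^2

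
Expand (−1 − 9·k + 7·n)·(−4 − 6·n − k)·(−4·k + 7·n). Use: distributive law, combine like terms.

−16·k + 28·n + 347·k·n − 154·n^2 − 148·k^2 − 125·k^2·n + 497·k·n^2 − 36·k^3 − 294·n^3

(−1 − 9·k + 7·n)·(−4 − 6·n − k)·(−4·k + 7·n)
= (4 + 6·n + k + 36·k + 54·k·n + 9·k^2 − 28·n − 42·n^2 − 7·k·n)·(−4·k + 7·n)    [distributive law]
= (4 − 22·n + 37·k + 47·k·n + 9·k^2 − 42·n^2)·(−4·k + 7·n)    [combine like terms]
= −16·k + 28·n + 88·k·n − 154·n^2 − 148·k^2 + 259·k·n − 188·k^2·n + 329·k·n^2 − 36·k^3 + 63·k^2·n + 168·k·n^2 − 294·n^3    [distributive law]
= −16·k + 28·n + 347·k·n − 154·n^2 − 148·k^2 − 125·k^2·n + 497·k·n^2 − 36·k^3 − 294·n^3    [combine like terms]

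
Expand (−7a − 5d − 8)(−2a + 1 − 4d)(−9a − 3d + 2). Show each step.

−126a^3 − 384a^2d − 53a^2 − 194ad + 90a − 294ad^2 − 41d^2 + 78d − 60d^3 − 16

(−7a − 5d − 8)(−2a + 1 − 4d)(−9a − 3d + 2)
= (14a^2 − 7a + 28ad + 10ad − 5d + 20d^2 + 16a − 8 + 32d)(−9a − 3d + 2)    [distributive law]
= (14a^2 + 9a + 38ad + 27d + 20d^2 − 8)(−9a − 3d + 2)    [combine like terms]
= −126a^3 − 42a^2d + 28a^2 − 81a^2 − 27ad + 18a − 342a^2d − 114ad^2 + 76ad − 243ad − 81d^2 + 54d − 180ad^2 − 60d^3 + 40d^2 + 72a + 24d − 16    [distributive law]
= −126a^3 − 384a^2d − 53a^2 − 194ad + 90a − 294ad^2 − 41d^2 + 78d − 60d^3 − 16    [combine like terms]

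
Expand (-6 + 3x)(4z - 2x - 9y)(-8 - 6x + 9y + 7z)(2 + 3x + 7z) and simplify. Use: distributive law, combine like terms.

384z + 168xz + 1008z^2 + 588xz^2 - 2700yz + 324xyz + 1134yz^2 - 1176z^3 - 192x - 336x^2 - 864y - 1296xy + 972y^2 + 972xy^2 + 3402y^2z - 90x^3z - 546x^2z^2 + 513x^2yz - 567xyz^2 + 588xz^3 + 108x^4 + 216x^2y + 324x^3y - 729x^2y^2 - 1701xy^2z

(-6 + 3x)(4z - 2x - 9y)(-8 - 6x + 9y + 7z)(2 + 3x + 7z)
= (-24z + 12x + 54y + 12xz - 6x^2 - 27xy)(-8 - 6x + 9y + 7z)(2 + 3x + 7z)    [distributive law]
= (192z + 144xz - 216yz - 168z^2 - 96x - 72x^2 + 108xy + 84xz - 432y - 324xy + 486y^2 + 378yz - 96xz - 72x^2z + 108xyz + 84xz^2 + 48x^2 + 36x^3 - 54x^2y - 42x^2z + 216xy + 162x^2y - 243xy^2 - 189xyz)(2 + 3x + 7z)    [distributive law]
= (192z + 132xz + 162yz - 168z^2 - 96x - 24x^2 - 432y + 486y^2 - 114x^2z - 81xyz + 84xz^2 + 36x^3 + 108x^2y - 243xy^2)(2 + 3x + 7z)    [combine like terms]
= 384z + 576xz + 1344z^2 + 264xz + 396x^2z + 924xz^2 + 324yz + 486xyz + 1134yz^2 - 336z^2 - 504xz^2 - 1176z^3 - 192x - 288x^2 - 672xz - 48x^2 - 72x^3 - 168x^2z - 864y - 1296xy - 3024yz + 972y^2 + 1458xy^2 + 3402y^2z - 228x^2z - 342x^3z - 798x^2z^2 - 162xyz - 243x^2yz - 567xyz^2 + 168xz^2 + 252x^2z^2 + 588xz^3 + 72x^3 + 108x^4 + 252x^3z + 216x^2y + 324x^3y + 756x^2yz - 486xy^2 - 729x^2y^2 - 1701xy^2z    [distributive law]
= 384z + 168xz + 1008z^2 + 588xz^2 - 2700yz + 324xyz + 1134yz^2 - 1176z^3 - 192x - 336x^2 - 864y - 1296xy + 972y^2 + 972xy^2 + 3402y^2z - 90x^3z - 546x^2z^2 + 513x^2yz - 567xyz^2 + 588xz^3 + 108x^4 + 216x^2y + 324x^3y - 729x^2y^2 - 1701xy^2z    [combine like terms]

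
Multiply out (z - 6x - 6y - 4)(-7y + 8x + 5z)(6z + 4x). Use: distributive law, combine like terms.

-222yz^2 - 184xyz - 112xz^2 - 376x^2z + 30z^3 - 24x^2y - 192x^3 + 252y^2z + 168xy^2 + 168yz + 112xy - 272xz - 128x^2 - 120z^2

(z - 6x - 6y - 4)(-7y + 8x + 5z)(6z + 4x)
= (-7yz + 8xz + 5z^2 + 42xy - 48x^2 - 30xz + 42y^2 - 48xy - 30yz + 28y - 32x - 20z)(6z + 4x)    [distributive law]
= (-37yz - 22xz + 5z^2 - 6xy - 48x^2 + 42y^2 + 28y - 32x - 20z)(6z + 4x)    [combine like terms]
= -222yz^2 - 148xyz - 132xz^2 - 88x^2z + 30z^3 + 20xz^2 - 36xyz - 24x^2y - 288x^2z - 192x^3 + 252y^2z + 168xy^2 + 168yz + 112xy - 192xz - 128x^2 - 120z^2 - 80xz    [distributive law]
= -222yz^2 - 184xyz - 112xz^2 - 376x^2z + 30z^3 - 24x^2y - 192x^3 + 252y^2z + 168xy^2 + 168yz + 112xy - 272xz - 128x^2 - 120z^2    [combine like terms]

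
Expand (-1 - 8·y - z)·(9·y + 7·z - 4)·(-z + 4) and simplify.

(-1 - 8·y - z)·(9·y + 7·z - 4)·(-z + 4)
= (-9·y - 7·z + 4 - 72·y² - 56·y·z + 32·y - 9·y·z - 7·z² + 4·z)·(-z + 4)    [distributive law]
= (23·y - 3·z + 4 - 72·y² - 65·y·z - 7·z²)·(-z + 4)    [combine like terms]
= -23·y·z + 92·y + 3·z² - 12·z - 4·z + 16 + 72·y²·z - 288·y² + 65·y·z² - 260·y·z + 7·z³ - 28·z²    [distributive law]
= -283·y·z + 92·y - 25·z² - 16·z + 16 + 72·y²·z - 288·y² + 65·y·z² + 7·z³    [combine like terms]

-283·y·z + 92·y - 25·z² - 16·z + 16 + 72·y²·z - 288·y² + 65·y·z² + 7·z³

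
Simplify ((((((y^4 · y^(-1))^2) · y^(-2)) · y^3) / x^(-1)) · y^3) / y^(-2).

x·y^12

((((((y^4 · y^(-1))^2) · y^(-2)) · y^3) / x^(-1)) · y^3) / y^(-2)
= (((((((y^4)^2) · ((y^(-1))^2)) · y^(-2)) · y^3) / x^(-1)) · y^3) / y^(-2)    [power of a product]
= (((((y^8 · ((y^(-1))^2)) · y^(-2)) · y^3) / x^(-1)) · y^3) / y^(-2)    [power of a power]
= (((((y^8 · y^(-2)) · y^(-2)) · y^3) / x^(-1)) · y^3) / y^(-2)    [power of a power]
= ((((y^6 · y^(-2)) · y^3) / x^(-1)) · y^3) / y^(-2)    [product of powers]
= (((y^4 · y^3) / x^(-1)) · y^3) / y^(-2)    [product of powers]
= ((y^7 / x^(-1)) · y^3) / y^(-2)    [product of powers]
= x·y^12    [quotient of powers; product of powers]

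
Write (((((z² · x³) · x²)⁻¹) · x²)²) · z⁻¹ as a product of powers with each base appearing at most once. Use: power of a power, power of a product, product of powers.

(((((z² · x³) · x²)⁻¹) · x²)²) · z⁻¹
= (((((z² · x³) · x²)⁻¹)²) · ((x²)²)) · z⁻¹    [power of a product]
= ((((z² · x³) · x²)⁻²) · ((x²)²)) · z⁻¹    [power of a power]
= ((((z² · x³)⁻²) · ((x²)⁻²)) · ((x²)²)) · z⁻¹    [power of a product]
= (((((z²)⁻²) · ((x³)⁻²)) · ((x²)⁻²)) · ((x²)²)) · z⁻¹    [power of a product]
= (((z⁻⁴ · ((x³)⁻²)) · ((x²)⁻²)) · ((x²)²)) · z⁻¹    [power of a power]
= (((z⁻⁴ · x⁻⁶) · ((x²)⁻²)) · ((x²)²)) · z⁻¹    [power of a power]
= (((z⁻⁴ · x⁻⁶) · x⁻⁴) · ((x²)²)) · z⁻¹    [power of a power]
= (((z⁻⁴ · x⁻⁶) · x⁻⁴) · x⁴) · z⁻¹    [power of a power]
= x⁻⁶z⁻⁵    [product of powers]

x⁻⁶z⁻⁵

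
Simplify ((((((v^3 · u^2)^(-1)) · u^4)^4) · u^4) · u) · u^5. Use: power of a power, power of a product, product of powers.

u^18v^(-12)

((((((v^3 · u^2)^(-1)) · u^4)^4) · u^4) · u) · u^5
= ((((((v^3 · u^2)^(-1))^4) · ((u^4)^4)) · u^4) · u) · u^5    [power of a product]
= (((((v^3 · u^2)^(-4)) · ((u^4)^4)) · u^4) · u) · u^5    [power of a power]
= ((((((v^3)^(-4)) · ((u^2)^(-4))) · ((u^4)^4)) · u^4) · u) · u^5    [power of a product]
= ((((v^(-12) · ((u^2)^(-4))) · ((u^4)^4)) · u^4) · u) · u^5    [power of a power]
= ((((v^(-12) · u^(-8)) · ((u^4)^4)) · u^4) · u) · u^5    [power of a power]
= ((((v^(-12) · u^(-8)) · u^16) · u^4) · u) · u^5    [power of a power]
= u^18v^(-12)    [product of powers]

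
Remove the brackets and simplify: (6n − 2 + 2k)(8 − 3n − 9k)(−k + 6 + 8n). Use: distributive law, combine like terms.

(6n − 2 + 2k)(8 − 3n − 9k)(−k + 6 + 8n)
= (48n − 18n^2 − 54kn − 16 + 6n + 18k + 16k − 6kn − 18k^2)(−k + 6 + 8n)    [distributive law]
= (54n − 18n^2 − 60kn − 16 + 34k − 18k^2)(−k + 6 + 8n)    [combine like terms]
= −54kn + 324n + 432n^2 + 18kn^2 − 108n^2 − 144n^3 + 60k^2n − 360kn − 480kn^2 + 16k − 96 − 128n − 34k^2 + 204k + 272kn + 18k^3 − 108k^2 − 144k^2n    [distributive law]
= −142kn + 196n + 324n^2 − 462kn^2 − 144n^3 − 84k^2n + 220k − 96 − 142k^2 + 18k^3    [combine like terms]

−142kn + 196n + 324n^2 − 462kn^2 − 144n^3 − 84k^2n + 220k − 96 − 142k^2 + 18k^3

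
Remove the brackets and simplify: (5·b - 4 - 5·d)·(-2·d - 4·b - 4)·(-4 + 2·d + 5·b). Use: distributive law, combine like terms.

(5·b - 4 - 5·d)·(-2·d - 4·b - 4)·(-4 + 2·d + 5·b)
= (-10·b·d - 20·b^2 - 20·b + 8·d + 16·b + 16 + 10·d^2 + 20·b·d + 20·d)·(-4 + 2·d + 5·b)    [distributive law]
= (10·b·d - 20·b^2 - 4·b + 28·d + 16 + 10·d^2)·(-4 + 2·d + 5·b)    [combine like terms]
= -40·b·d + 20·b·d^2 + 50·b^2·d + 80·b^2 - 40·b^2·d - 100·b^3 + 16·b - 8·b·d - 20·b^2 - 112·d + 56·d^2 + 140·b·d - 64 + 32·d + 80·b - 40·d^2 + 20·d^3 + 50·b·d^2    [distributive law]
= 92·b·d + 70·b·d^2 + 10·b^2·d + 60·b^2 - 100·b^3 + 96·b - 80·d + 16·d^2 - 64 + 20·d^3    [combine like terms]

92·b·d + 70·b·d^2 + 10·b^2·d + 60·b^2 - 100·b^3 + 96·b - 80·d + 16·d^2 - 64 + 20·d^3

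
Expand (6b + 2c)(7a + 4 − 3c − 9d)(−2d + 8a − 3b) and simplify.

(6b + 2c)(7a + 4 − 3c − 9d)(−2d + 8a − 3b)
= (42ab + 24b − 18bc − 54bd + 14ac + 8c − 6c^2 − 18cd)(−2d + 8a − 3b)    [distributive law]
= −84abd + 336a^2b − 126ab^2 − 48bd + 192ab − 72b^2 + 36bcd − 144abc + 54b^2c + 108bd^2 − 432abd + 162b^2d − 28acd + 112a^2c − 42abc − 16cd + 64ac − 24bc + 12c^2d − 48ac^2 + 18bc^2 + 36cd^2 − 144acd + 54bcd    [distributive law]
= −516abd + 336a^2b − 126ab^2 − 48bd + 192ab − 72b^2 + 90bcd − 186abc + 54b^2c + 108bd^2 + 162b^2d − 172acd + 112a^2c − 16cd + 64ac − 24bc + 12c^2d − 48ac^2 + 18bc^2 + 36cd^2    [combine like terms]

−516abd + 336a^2b − 126ab^2 − 48bd + 192ab − 72b^2 + 90bcd − 186abc + 54b^2c + 108bd^2 + 162b^2d − 172acd + 112a^2c − 16cd + 64ac − 24bc + 12c^2d − 48ac^2 + 18bc^2 + 36cd^2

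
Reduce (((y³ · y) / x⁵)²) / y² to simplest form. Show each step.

(((y³ · y) / x⁵)²) / y²
= (((y³ · y)²) / ((x⁵)²)) / y²    [power of a quotient]
= ((((y³)²) · (y²)) / ((x⁵)²)) / y²    [power of a product]
= ((y⁶ · (y²)) / ((x⁵)²)) / y²    [power of a power]
= (y⁸ / ((x⁵)²)) / y²    [product of powers]
= (y⁸ / x¹⁰) / y²    [power of a power]
= x⁻¹⁰y⁶    [quotient of powers]

x⁻¹⁰y⁶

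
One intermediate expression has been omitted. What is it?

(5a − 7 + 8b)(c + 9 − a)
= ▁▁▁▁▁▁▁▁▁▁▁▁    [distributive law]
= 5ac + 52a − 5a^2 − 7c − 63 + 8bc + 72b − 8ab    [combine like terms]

After distributive law, the bracketed line is:

5ac + 45a − 5a^2 − 7c − 63 + 7a + 8bc + 72b − 8ab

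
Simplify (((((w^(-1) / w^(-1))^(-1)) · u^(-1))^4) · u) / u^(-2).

(((((w^(-1) / w^(-1))^(-1)) · u^(-1))^4) · u) / u^(-2)
= (((((w^(-1) / w^(-1))^(-1))^4) · ((u^(-1))^4)) · u) / u^(-2)    [power of a product]
= ((((w^(-1) / w^(-1))^(-4)) · ((u^(-1))^4)) · u) / u^(-2)    [power of a power]
= (((((w^(-1))^(-4)) / ((w^(-1))^(-4))) · ((u^(-1))^4)) · u) / u^(-2)    [power of a quotient]
= (((w^4 / ((w^(-1))^(-4))) · ((u^(-1))^4)) · u) / u^(-2)    [power of a power]
= (((w^4 / w^4) · ((u^(-1))^4)) · u) / u^(-2)    [power of a power]
= ((w^0 · ((u^(-1))^4)) · u) / u^(-2)    [quotient of powers]
= ((w^0 · u^(-4)) · u) / u^(-2)    [power of a power]
= u^(-1)    [quotient of powers; product of powers]

u^(-1)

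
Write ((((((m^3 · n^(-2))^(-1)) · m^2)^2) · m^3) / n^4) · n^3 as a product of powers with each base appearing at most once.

((((((m^3 · n^(-2))^(-1)) · m^2)^2) · m^3) / n^4) · n^3
= ((((((m^3 · n^(-2))^(-1))^2) · ((m^2)^2)) · m^3) / n^4) · n^3    [power of a product]
= (((((m^3 · n^(-2))^(-2)) · ((m^2)^2)) · m^3) / n^4) · n^3    [power of a power]
= ((((((m^3)^(-2)) · ((n^(-2))^(-2))) · ((m^2)^2)) · m^3) / n^4) · n^3    [power of a product]
= ((((m^(-6) · ((n^(-2))^(-2))) · ((m^2)^2)) · m^3) / n^4) · n^3    [power of a power]
= ((((m^(-6) · n^4) · ((m^2)^2)) · m^3) / n^4) · n^3    [power of a power]
= ((((m^(-6) · n^4) · m^4) · m^3) / n^4) · n^3    [power of a power]
= mn^3    [quotient of powers; product of powers]

mn^3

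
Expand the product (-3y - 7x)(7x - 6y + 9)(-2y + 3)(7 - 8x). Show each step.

(-3y - 7x)(7x - 6y + 9)(-2y + 3)(7 - 8x)
= (-21xy + 18y^2 - 27y - 49x^2 + 42xy - 63x)(-2y + 3)(7 - 8x)    [distributive law]
= (21xy + 18y^2 - 27y - 49x^2 - 63x)(-2y + 3)(7 - 8x)    [combine like terms]
= (-42xy^2 + 63xy - 36y^3 + 54y^2 + 54y^2 - 81y + 98x^2y - 147x^2 + 126xy - 189x)(7 - 8x)    [distributive law]
= (-42xy^2 + 189xy - 36y^3 + 108y^2 - 81y + 98x^2y - 147x^2 - 189x)(7 - 8x)    [combine like terms]
= -294xy^2 + 336x^2y^2 + 1323xy - 1512x^2y - 252y^3 + 288xy^3 + 756y^2 - 864xy^2 - 567y + 648xy + 686x^2y - 784x^3y - 1029x^2 + 1176x^3 - 1323x + 1512x^2    [distributive law]
= -1158xy^2 + 336x^2y^2 + 1971xy - 826x^2y - 252y^3 + 288xy^3 + 756y^2 - 567y - 784x^3y + 483x^2 + 1176x^3 - 1323x    [combine like terms]

-1158xy^2 + 336x^2y^2 + 1971xy - 826x^2y - 252y^3 + 288xy^3 + 756y^2 - 567y - 784x^3y + 483x^2 + 1176x^3 - 1323x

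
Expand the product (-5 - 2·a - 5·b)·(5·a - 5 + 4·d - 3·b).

(-5 - 2·a - 5·b)·(5·a - 5 + 4·d - 3·b)
= -25·a + 25 - 20·d + 15·b - 10·a^2 + 10·a - 8·a·d + 6·a·b - 25·a·b + 25·b - 20·b·d + 15·b^2    [distributive law]
= -15·a + 25 - 20·d + 40·b - 10·a^2 - 8·a·d - 19·a·b - 20·b·d + 15·b^2    [combine like terms]

-15·a + 25 - 20·d + 40·b - 10·a^2 - 8·a·d - 19·a·b - 20·b·d + 15·b^2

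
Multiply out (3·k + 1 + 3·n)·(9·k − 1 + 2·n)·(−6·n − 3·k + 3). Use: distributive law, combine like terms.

−261·k²·n − 81·k³ + 63·k² + 66·k·n + 21·k − 216·k·n² + 3·n − 3 + 24·n² − 36·n³

(3·k + 1 + 3·n)·(9·k − 1 + 2·n)·(−6·n − 3·k + 3)
= (27·k² − 3·k + 6·k·n + 9·k − 1 + 2·n + 27·k·n − 3·n + 6·n²)·(−6·n − 3·k + 3)    [distributive law]
= (27·k² + 6·k + 33·k·n − 1 − n + 6·n²)·(−6·n − 3·k + 3)    [combine like terms]
= −162·k²·n − 81·k³ + 81·k² − 36·k·n − 18·k² + 18·k − 198·k·n² − 99·k²·n + 99·k·n + 6·n + 3·k − 3 + 6·n² + 3·k·n − 3·n − 36·n³ − 18·k·n² + 18·n²    [distributive law]
= −261·k²·n − 81·k³ + 63·k² + 66·k·n + 21·k − 216·k·n² + 3·n − 3 + 24·n² − 36·n³    [combine like terms]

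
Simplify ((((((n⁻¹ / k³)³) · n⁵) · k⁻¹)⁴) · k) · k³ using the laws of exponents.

k⁻³⁶n⁸

((((((n⁻¹ / k³)³) · n⁵) · k⁻¹)⁴) · k) · k³
= ((((((n⁻¹ / k³)³) · n⁵)⁴) · ((k⁻¹)⁴)) · k) · k³    [power of a product]
= ((((((n⁻¹ / k³)³)⁴) · ((n⁵)⁴)) · ((k⁻¹)⁴)) · k) · k³    [power of a product]
= (((((n⁻¹ / k³)¹²) · ((n⁵)⁴)) · ((k⁻¹)⁴)) · k) · k³    [power of a power]
= ((((((n⁻¹)¹²) / ((k³)¹²)) · ((n⁵)⁴)) · ((k⁻¹)⁴)) · k) · k³    [power of a quotient]
= ((((n⁻¹² / ((k³)¹²)) · ((n⁵)⁴)) · ((k⁻¹)⁴)) · k) · k³    [power of a power]
= ((((n⁻¹² / k³⁶) · ((n⁵)⁴)) · ((k⁻¹)⁴)) · k) · k³    [power of a power]
= ((((n⁻¹² / k³⁶) · n²⁰) · ((k⁻¹)⁴)) · k) · k³    [power of a power]
= ((((n⁻¹² / k³⁶) · n²⁰) · k⁻⁴) · k) · k³    [power of a power]
= k⁻³⁶n⁸    [quotient of powers; product of powers]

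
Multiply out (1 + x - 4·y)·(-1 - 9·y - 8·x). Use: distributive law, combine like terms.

-1 - 5·y - 9·x + 23·x·y - 8·x² + 36·y²

(1 + x - 4·y)·(-1 - 9·y - 8·x)
= -1 - 9·y - 8·x - x - 9·x·y - 8·x² + 4·y + 36·y² + 32·x·y    [distributive law]
= -1 - 5·y - 9·x + 23·x·y - 8·x² + 36·y²    [combine like terms]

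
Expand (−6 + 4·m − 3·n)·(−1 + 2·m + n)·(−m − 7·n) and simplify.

(−6 + 4·m − 3·n)·(−1 + 2·m + n)·(−m − 7·n)
= (6 − 12·m − 6·n − 4·m + 8·m² + 4·m·n + 3·n − 6·m·n − 3·n²)·(−m − 7·n)    [distributive law]
= (6 − 16·m − 3·n + 8·m² − 2·m·n − 3·n²)·(−m − 7·n)    [combine like terms]
= −6·m − 42·n + 16·m² + 112·m·n + 3·m·n + 21·n² − 8·m³ − 56·m²·n + 2·m²·n + 14·m·n² + 3·m·n² + 21·n³    [distributive law]
= −6·m − 42·n + 16·m² + 115·m·n + 21·n² − 8·m³ − 54·m²·n + 17·m·n² + 21·n³    [combine like terms]

−6·m − 42·n + 16·m² + 115·m·n + 21·n² − 8·m³ − 54·m²·n + 17·m·n² + 21·n³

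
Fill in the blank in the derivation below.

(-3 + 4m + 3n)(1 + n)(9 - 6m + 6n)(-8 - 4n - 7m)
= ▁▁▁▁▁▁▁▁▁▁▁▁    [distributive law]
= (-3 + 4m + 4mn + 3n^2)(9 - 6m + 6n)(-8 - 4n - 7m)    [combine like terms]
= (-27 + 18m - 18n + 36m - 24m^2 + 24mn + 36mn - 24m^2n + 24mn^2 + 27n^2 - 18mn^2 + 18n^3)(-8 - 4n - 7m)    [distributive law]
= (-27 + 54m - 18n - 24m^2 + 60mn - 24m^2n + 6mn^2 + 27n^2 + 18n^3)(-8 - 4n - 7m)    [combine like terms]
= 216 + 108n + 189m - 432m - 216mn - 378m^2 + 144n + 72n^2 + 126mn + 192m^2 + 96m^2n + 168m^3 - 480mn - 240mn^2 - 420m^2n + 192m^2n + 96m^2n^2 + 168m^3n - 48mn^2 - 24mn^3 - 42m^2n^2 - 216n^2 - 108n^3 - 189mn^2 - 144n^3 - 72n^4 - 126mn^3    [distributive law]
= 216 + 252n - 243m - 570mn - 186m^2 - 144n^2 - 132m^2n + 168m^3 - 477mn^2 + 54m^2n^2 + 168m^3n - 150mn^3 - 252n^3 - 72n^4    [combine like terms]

Applying distributive law to the line above:

(-3 - 3n + 4m + 4mn + 3n + 3n^2)(9 - 6m + 6n)(-8 - 4n - 7m)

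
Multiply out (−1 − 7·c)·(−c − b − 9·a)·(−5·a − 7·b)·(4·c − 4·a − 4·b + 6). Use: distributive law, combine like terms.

−230·a·c^2 − 2050·a^2·c − 3080·a·b·c − 30·a·c − 322·b·c^2 − 294·b^2·c − 42·b·c + 452·a^2·b + 300·a·b^2 − 408·a·b + 28·b^3 − 42·b^2 + 180·a^3 − 270·a^2 − 140·a·c^3 − 1120·a^2·c^2 − 1568·a·b·c^2 − 196·b·c^3 + 3164·a^2·b·c + 2100·a·b^2·c + 196·b^3·c + 1260·a^3·c

(−1 − 7·c)·(−c − b − 9·a)·(−5·a − 7·b)·(4·c − 4·a − 4·b + 6)
= (c + b + 9·a + 7·c^2 + 7·b·c + 63·a·c)·(−5·a − 7·b)·(4·c − 4·a − 4·b + 6)    [distributive law]
= (−5·a·c − 7·b·c − 5·a·b − 7·b^2 − 45·a^2 − 63·a·b − 35·a·c^2 − 49·b·c^2 − 35·a·b·c − 49·b^2·c − 315·a^2·c − 441·a·b·c)·(4·c − 4·a − 4·b + 6)    [distributive law]
= (−5·a·c − 7·b·c − 68·a·b − 7·b^2 − 45·a^2 − 35·a·c^2 − 49·b·c^2 − 476·a·b·c − 49·b^2·c − 315·a^2·c)·(4·c − 4·a − 4·b + 6)    [combine like terms]
= −20·a·c^2 + 20·a^2·c + 20·a·b·c − 30·a·c − 28·b·c^2 + 28·a·b·c + 28·b^2·c − 42·b·c − 272·a·b·c + 272·a^2·b + 272·a·b^2 − 408·a·b − 28·b^2·c + 28·a·b^2 + 28·b^3 − 42·b^2 − 180·a^2·c + 180·a^3 + 180·a^2·b − 270·a^2 − 140·a·c^3 + 140·a^2·c^2 + 140·a·b·c^2 − 210·a·c^2 − 196·b·c^3 + 196·a·b·c^2 + 196·b^2·c^2 − 294·b·c^2 − 1904·a·b·c^2 + 1904·a^2·b·c + 1904·a·b^2·c − 2856·a·b·c − 196·b^2·c^2 + 196·a·b^2·c + 196·b^3·c − 294·b^2·c − 1260·a^2·c^2 + 1260·a^3·c + 1260·a^2·b·c − 1890·a^2·c    [distributive law]
= −230·a·c^2 − 2050·a^2·c − 3080·a·b·c − 30·a·c − 322·b·c^2 − 294·b^2·c − 42·b·c + 452·a^2·b + 300·a·b^2 − 408·a·b + 28·b^3 − 42·b^2 + 180·a^3 − 270·a^2 − 140·a·c^3 − 1120·a^2·c^2 − 1568·a·b·c^2 − 196·b·c^3 + 3164·a^2·b·c + 2100·a·b^2·c + 196·b^3·c + 1260·a^3·c    [combine like terms]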